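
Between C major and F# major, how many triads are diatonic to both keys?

0

Diatonic triads of C major: C (I), Dm (ii), Em (iii), F (IV), G (V), Am (vi), Bdim (vii°).
Diatonic triads of F# major: F# (I), G#m (ii), A#m (iii), B (IV), C# (V), D#m (vi), E#dim (vii°).
No triad has the same root and quality in both keys.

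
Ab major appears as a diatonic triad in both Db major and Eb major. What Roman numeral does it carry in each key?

The scale of Db major is Db Eb F Gb Ab Bb C; Ab is degree 5, and the triad built there (Ab-C-Eb) is major, so it is V.
The scale of Eb major is Eb F G Ab Bb C D; Ab is degree 4, and the triad built there (Ab-C-Eb) is major, so it is IV.

V in Db major; IV in Eb major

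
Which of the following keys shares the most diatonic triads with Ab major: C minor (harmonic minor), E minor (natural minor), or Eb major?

Triads of Ab major: Ab (I), Bbm (ii), Cm (iii), Db (IV), Eb (V), Fm (vi), Gdim (vii°).
C minor (harmonic minor) shares 3: Ab, Cm, Fm.
E minor (natural minor) shares 0: none.
Eb major shares 4: Ab, Cm, Eb, Fm.
The most common triads (4) are shared with Eb major.

Eb major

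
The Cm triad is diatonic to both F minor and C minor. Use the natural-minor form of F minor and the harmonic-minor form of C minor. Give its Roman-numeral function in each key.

v in F minor; i in C minor

The scale of F minor (natural minor) is F G Ab Bb C Db Eb; C is degree 5, and the triad built there (C-Eb-G) is minor, so it is v.
The scale of C minor (harmonic minor) is C D Eb F G Ab B; C is degree 1, and the triad built there (C-Eb-G) is minor, so it is i.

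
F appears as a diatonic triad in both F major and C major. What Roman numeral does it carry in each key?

The scale of F major is F G A Bb C D E; F is degree 1, and the triad built there (F-A-C) is major, so it is I.
The scale of C major is C D E F G A B; F is degree 4, and the triad built there (F-A-C) is major, so it is IV.

I in F major; IV in C major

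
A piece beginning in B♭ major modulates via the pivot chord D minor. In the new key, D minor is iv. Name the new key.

The numeral iv denotes a minor triad on scale degree 4. With D on degree 4, the tonic of the new key is A.
Degree 4 carries a minor triad in minor keys, so the destination is A minor.
Check: the diatonic triads of A minor (natural minor) are Am (i), Bdim (ii°), C (III), Dm (iv), Em (v), F (VI), G (VII) — D minor is indeed iv.

A minor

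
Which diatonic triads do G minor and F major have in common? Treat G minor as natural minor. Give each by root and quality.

Gm, Bb, Dm, F

Triads in G minor (natural minor): G minor (i), A diminished (ii°), Bb major (III), C minor (iv), D minor (v), Eb major (VI), F major (VII).
Triads in F major: F major (I), G minor (ii), A minor (iii), Bb major (IV), C major (V), D minor (vi), E diminished (vii°).
Shared triads with their functions: G minor (i in G minor, ii in F major); Bb major (III in G minor, IV in F major); D minor (v in G minor, vi in F major); F major (VII in G minor, I in F major).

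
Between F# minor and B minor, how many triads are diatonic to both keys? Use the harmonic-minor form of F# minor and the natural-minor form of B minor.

3

Diatonic triads of F# minor (harmonic minor): F#m (i), G#dim (ii°), Aaug (III+), Bm (iv), C# (V), D (VI), E#dim (vii°).
Diatonic triads of B minor (natural minor): Bm (i), C#dim (ii°), D (III), Em (iv), F#m (v), G (VI), A (VII).
Matching root and quality in both lists: F#m, Bm, D.
That gives 3 common triads.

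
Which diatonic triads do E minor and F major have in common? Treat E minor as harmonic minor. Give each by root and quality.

Triads in E minor (harmonic minor): E minor (i), F# diminished (ii°), G augmented (III+), A minor (iv), B major (V), C major (VI), D# diminished (vii°).
Triads in F major: F major (I), G minor (ii), A minor (iii), Bb major (IV), C major (V), D minor (vi), E diminished (vii°).
Shared triads with their functions: A minor (iv in E minor, iii in F major); C major (VI in E minor, V in F major).

Am, C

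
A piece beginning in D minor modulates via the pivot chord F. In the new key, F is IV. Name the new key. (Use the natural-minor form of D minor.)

C major

The numeral IV denotes a major triad on scale degree 4. With F on degree 4, the tonic of the new key is C.
Degree 4 carries a major triad in major keys, so the destination is C major.
Check: the diatonic triads of C major are C (I), Dm (ii), Em (iii), F (IV), G (V), Am (vi), Bdim (vii°) — F is indeed IV.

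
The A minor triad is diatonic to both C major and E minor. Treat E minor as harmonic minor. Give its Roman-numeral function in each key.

vi in C major; iv in E minor

The scale of C major is C D E F G A B; A is degree 6, and the triad built there (A-C-E) is minor, so it is vi.
The scale of E minor (harmonic minor) is E F# G A B C D#; A is degree 4, and the triad built there (A-C-E) is minor, so it is iv.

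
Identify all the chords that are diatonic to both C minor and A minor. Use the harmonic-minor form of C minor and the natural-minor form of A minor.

G, Bdim

Triads in C minor (harmonic minor): C minor (i), D diminished (ii°), Eb augmented (III+), F minor (iv), G major (V), Ab major (VI), B diminished (vii°).
Triads in A minor (natural minor): A minor (i), B diminished (ii°), C major (III), D minor (iv), E minor (v), F major (VI), G major (VII).
Shared triads with their functions: G major (V in C minor, VII in A minor); B diminished (vii° in C minor, ii° in A minor).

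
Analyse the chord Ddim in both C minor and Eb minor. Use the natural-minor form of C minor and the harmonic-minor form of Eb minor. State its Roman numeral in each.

ii° in C minor; vii° in Eb minor

The scale of C minor (natural minor) is C D Eb F G Ab Bb; D is degree 2, and the triad built there (D-F-Ab) is diminished, so it is ii°.
The scale of Eb minor (harmonic minor) is Eb F Gb Ab Bb Cb D; D is degree 7, and the triad built there (D-F-Ab) is diminished, so it is vii°.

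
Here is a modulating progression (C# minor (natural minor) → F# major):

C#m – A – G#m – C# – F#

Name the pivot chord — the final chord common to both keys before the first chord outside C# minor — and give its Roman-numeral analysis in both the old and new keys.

G#m — v in C# minor, ii in F# major

Chords diatonic to C# minor: C#m, D#dim, E, F#m, G#m, A, B.
Reading the progression, the first chord not in that set is C#, so the modulation leaves C# minor there.
The chord immediately before C# is G#m, which is diatonic to both keys: v in C# minor and ii in F# major.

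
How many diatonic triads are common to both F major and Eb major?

2

Diatonic triads of F major: F major (I), G minor (ii), A minor (iii), Bb major (IV), C major (V), D minor (vi), E diminished (vii°).
Diatonic triads of Eb major: Eb major (I), F minor (ii), G minor (iii), Ab major (IV), Bb major (V), C minor (vi), D diminished (vii°).
Matching root and quality in both lists: G minor, Bb major.
That gives 2 common triads.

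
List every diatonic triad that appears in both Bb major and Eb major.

Triads in Bb major: Bb (I), Cm (ii), Dm (iii), Eb (IV), F (V), Gm (vi), Adim (vii°).
Triads in Eb major: Eb (I), Fm (ii), Gm (iii), Ab (IV), Bb (V), Cm (vi), Ddim (vii°).
Shared triads with their functions: Bb (I in Bb major, V in Eb major); Cm (ii in Bb major, vi in Eb major); Eb (IV in Bb major, I in Eb major); Gm (vi in Bb major, iii in Eb major).

Bb, Cm, Eb, Gm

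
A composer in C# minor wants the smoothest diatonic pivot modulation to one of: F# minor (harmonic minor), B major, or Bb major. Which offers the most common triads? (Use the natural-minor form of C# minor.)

B major

Triads of C# minor (natural minor): C# minor (i), D# diminished (ii°), E major (III), F# minor (iv), G# minor (v), A major (VI), B major (VII).
F# minor (harmonic minor) shares 1: F#m.
B major shares 4: C#m, E, G#m, B.
Bb major shares 0: none.
The most common triads (4) are shared with B major.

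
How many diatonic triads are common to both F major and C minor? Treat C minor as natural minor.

2

Diatonic triads of F major: F major (I), G minor (ii), A minor (iii), Bb major (IV), C major (V), D minor (vi), E diminished (vii°).
Diatonic triads of C minor (natural minor): C minor (i), D diminished (ii°), Eb major (III), F minor (iv), G minor (v), Ab major (VI), Bb major (VII).
Matching root and quality in both lists: G minor, Bb major.
That gives 2 common triads.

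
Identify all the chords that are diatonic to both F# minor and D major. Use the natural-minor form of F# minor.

F#m, A, Bm, D

Triads in F# minor (natural minor): F# minor (i), G# diminished (ii°), A major (III), B minor (iv), C# minor (v), D major (VI), E major (VII).
Triads in D major: D major (I), E minor (ii), F# minor (iii), G major (IV), A major (V), B minor (vi), C# diminished (vii°).
Shared triads with their functions: F# minor (i in F# minor, iii in D major); A major (III in F# minor, V in D major); B minor (iv in F# minor, vi in D major); D major (VI in F# minor, I in D major).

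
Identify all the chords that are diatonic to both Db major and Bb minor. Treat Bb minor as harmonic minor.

Ebm, Gb, Bbm, Cdim

Triads in Db major: Db (I), Ebm (ii), Fm (iii), Gb (IV), Ab (V), Bbm (vi), Cdim (vii°).
Triads in Bb minor (harmonic minor): Bbm (i), Cdim (ii°), Dbaug (III+), Ebm (iv), F (V), Gb (VI), Adim (vii°).
Shared triads with their functions: Ebm (ii in Db major, iv in Bb minor); Gb (IV in Db major, VI in Bb minor); Bbm (vi in Db major, i in Bb minor); Cdim (vii° in Db major, ii° in Bb minor).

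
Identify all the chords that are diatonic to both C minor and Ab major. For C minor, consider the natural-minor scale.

Triads in C minor (natural minor): Cm (i), Ddim (ii°), Eb (III), Fm (iv), Gm (v), Ab (VI), Bb (VII).
Triads in Ab major: Ab (I), Bbm (ii), Cm (iii), Db (IV), Eb (V), Fm (vi), Gdim (vii°).
Shared triads with their functions: Cm (i in C minor, iii in Ab major); Eb (III in C minor, V in Ab major); Fm (iv in C minor, vi in Ab major); Ab (VI in C minor, I in Ab major).

Cm, Eb, Fm, Ab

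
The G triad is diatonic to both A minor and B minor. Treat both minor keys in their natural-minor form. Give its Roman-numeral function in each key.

VII in A minor; VI in B minor

The scale of A minor (natural minor) is A B C D E F G; G is degree 7, and the triad built there (G-B-D) is major, so it is VII.
The scale of B minor (natural minor) is B C♯ D E F♯ G A; G is degree 6, and the triad built there (G-B-D) is major, so it is VI.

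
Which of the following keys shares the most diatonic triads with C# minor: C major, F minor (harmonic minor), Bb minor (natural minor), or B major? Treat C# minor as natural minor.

B major

Triads of C# minor (natural minor): C#m (i), D#dim (ii°), E (III), F#m (iv), G#m (v), A (VI), B (VII).
C major shares 0: none.
F minor (harmonic minor) shares 0: none.
Bb minor (natural minor) shares 0: none.
B major shares 4: C#m, E, G#m, B.
The most common triads (4) are shared with B major.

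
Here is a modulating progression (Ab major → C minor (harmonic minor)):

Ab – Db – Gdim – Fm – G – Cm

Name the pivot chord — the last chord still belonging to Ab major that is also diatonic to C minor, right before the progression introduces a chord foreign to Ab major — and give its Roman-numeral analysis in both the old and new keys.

Chords diatonic to Ab major: Ab, Bbm, Cm, Db, Eb, Fm, Gdim.
Reading the progression, the first chord not in that set is G, so the modulation leaves Ab major there.
The chord immediately before G is Fm, which is diatonic to both keys: vi in Ab major and iv in C minor.

Fm — vi in Ab major, iv in C minor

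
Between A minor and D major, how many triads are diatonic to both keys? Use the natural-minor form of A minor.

Diatonic triads of A minor (natural minor): Am (i), Bdim (ii°), C (III), Dm (iv), Em (v), F (VI), G (VII).
Diatonic triads of D major: D (I), Em (ii), F#m (iii), G (IV), A (V), Bm (vi), C#dim (vii°).
Matching root and quality in both lists: Em, G.
That gives 2 common triads.

2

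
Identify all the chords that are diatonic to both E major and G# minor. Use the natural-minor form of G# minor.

E, G#m, B, C#m

Triads in E major: E (I), F#m (ii), G#m (iii), A (IV), B (V), C#m (vi), D#dim (vii°).
Triads in G# minor (natural minor): G#m (i), A#dim (ii°), B (III), C#m (iv), D#m (v), E (VI), F# (VII).
Shared triads with their functions: E (I in E major, VI in G# minor); G#m (iii in E major, i in G# minor); B (V in E major, III in G# minor); C#m (vi in E major, iv in G# minor).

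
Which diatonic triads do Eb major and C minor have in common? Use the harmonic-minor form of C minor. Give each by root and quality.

Fm, Ab, Cm, Ddim

Triads in Eb major: Eb (I), Fm (ii), Gm (iii), Ab (IV), Bb (V), Cm (vi), Ddim (vii°).
Triads in C minor (harmonic minor): Cm (i), Ddim (ii°), Ebaug (III+), Fm (iv), G (V), Ab (VI), Bdim (vii°).
Shared triads with their functions: Fm (ii in Eb major, iv in C minor); Ab (IV in Eb major, VI in C minor); Cm (vi in Eb major, i in C minor); Ddim (vii° in Eb major, ii° in C minor).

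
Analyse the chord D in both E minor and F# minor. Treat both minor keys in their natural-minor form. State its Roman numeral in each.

The scale of E minor (natural minor) is E F# G A B C D; D is degree 7, and the triad built there (D-F#-A) is major, so it is VII.
The scale of F# minor (natural minor) is F# G# A B C# D E; D is degree 6, and the triad built there (D-F#-A) is major, so it is VI.

VII in E minor; VI in F# minor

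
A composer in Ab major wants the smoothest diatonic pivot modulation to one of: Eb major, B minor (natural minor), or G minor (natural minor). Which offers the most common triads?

Triads of Ab major: Ab (I), Bbm (ii), Cm (iii), Db (IV), Eb (V), Fm (vi), Gdim (vii°).
Eb major shares 4: Ab, Cm, Eb, Fm.
B minor (natural minor) shares 0: none.
G minor (natural minor) shares 2: Cm, Eb.
The most common triads (4) are shared with Eb major.

Eb major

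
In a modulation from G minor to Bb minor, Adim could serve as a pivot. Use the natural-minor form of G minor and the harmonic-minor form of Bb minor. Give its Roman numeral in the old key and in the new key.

The scale of G minor (natural minor) is G A Bb C D Eb F; A is degree 2, and the triad built there (A-C-Eb) is diminished, so it is ii°.
The scale of Bb minor (harmonic minor) is Bb C Db Eb F Gb A; A is degree 7, and the triad built there (A-C-Eb) is diminished, so it is vii°.

ii° in G minor; vii° in Bb minor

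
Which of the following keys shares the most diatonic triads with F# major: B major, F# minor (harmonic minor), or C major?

B major

Triads of F# major: F# (I), G#m (ii), A#m (iii), B (IV), C# (V), D#m (vi), E#dim (vii°).
B major shares 4: F#, G#m, B, D#m.
F# minor (harmonic minor) shares 2: C#, E#dim.
C major shares 0: none.
The most common triads (4) are shared with B major.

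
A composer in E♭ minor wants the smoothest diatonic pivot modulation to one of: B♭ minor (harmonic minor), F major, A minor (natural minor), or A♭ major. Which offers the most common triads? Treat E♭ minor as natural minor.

Triads of E♭ minor (natural minor): E♭ minor (i), F diminished (ii°), G♭ major (III), A♭ minor (iv), B♭ minor (v), C♭ major (VI), D♭ major (VII).
B♭ minor (harmonic minor) shares 3: E♭m, G♭, B♭m.
F major shares 0: none.
A minor (natural minor) shares 0: none.
A♭ major shares 2: B♭m, D♭.
The most common triads (3) are shared with B♭ minor.

B♭ minor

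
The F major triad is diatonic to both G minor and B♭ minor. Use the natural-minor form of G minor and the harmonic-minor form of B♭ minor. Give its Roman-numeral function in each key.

VII in G minor; V in B♭ minor

The scale of G minor (natural minor) is G A B♭ C D E♭ F; F is degree 7, and the triad built there (F-A-C) is major, so it is VII.
The scale of B♭ minor (harmonic minor) is B♭ C D♭ E♭ F G♭ A; F is degree 5, and the triad built there (F-A-C) is major, so it is V.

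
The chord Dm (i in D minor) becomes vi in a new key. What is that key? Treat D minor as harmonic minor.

F major

The numeral vi denotes a minor triad on scale degree 6. With D on degree 6, the tonic of the new key is F.
Degree 6 carries a minor triad in major keys, so the destination is F major.
Check: the diatonic triads of F major are F (I), Gm (ii), Am (iii), Bb (IV), C (V), Dm (vi), Edim (vii°) — Dm is indeed vi.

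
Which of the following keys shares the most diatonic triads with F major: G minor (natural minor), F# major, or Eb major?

Triads of F major: F major (I), G minor (ii), A minor (iii), Bb major (IV), C major (V), D minor (vi), E diminished (vii°).
G minor (natural minor) shares 4: F, Gm, Bb, Dm.
F# major shares 0: none.
Eb major shares 2: Gm, Bb.
The most common triads (4) are shared with G minor.

G minor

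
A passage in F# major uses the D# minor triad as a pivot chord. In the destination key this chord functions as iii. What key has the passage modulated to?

B major

The numeral iii denotes a minor triad on scale degree 3. With D# on degree 3, the tonic of the new key is B.
Degree 3 carries a minor triad in major keys, so the destination is B major.
Check: the diatonic triads of B major are B (I), C#m (ii), D#m (iii), E (IV), F# (V), G#m (vi), A#dim (vii°) — D# minor is indeed iii.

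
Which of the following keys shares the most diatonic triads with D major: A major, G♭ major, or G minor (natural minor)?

A major

Triads of D major: D (I), Em (ii), F♯m (iii), G (IV), A (V), Bm (vi), C♯dim (vii°).
A major shares 4: D, F♯m, A, Bm.
G♭ major shares 0: none.
G minor (natural minor) shares 0: none.
The most common triads (4) are shared with A major.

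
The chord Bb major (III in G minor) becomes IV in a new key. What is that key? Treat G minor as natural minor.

F major

The numeral IV denotes a major triad on scale degree 4. With Bb on degree 4, the tonic of the new key is F.
Degree 4 carries a major triad in major keys, so the destination is F major.
Check: the diatonic triads of F major are F (I), Gm (ii), Am (iii), Bb (IV), C (V), Dm (vi), Edim (vii°) — Bb major is indeed IV.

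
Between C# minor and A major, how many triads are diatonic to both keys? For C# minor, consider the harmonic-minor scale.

Diatonic triads of C# minor (harmonic minor): C#m (i), D#dim (ii°), Eaug (III+), F#m (iv), G# (V), A (VI), B#dim (vii°).
Diatonic triads of A major: A (I), Bm (ii), C#m (iii), D (IV), E (V), F#m (vi), G#dim (vii°).
Matching root and quality in both lists: C#m, F#m, A.
That gives 3 common triads.

3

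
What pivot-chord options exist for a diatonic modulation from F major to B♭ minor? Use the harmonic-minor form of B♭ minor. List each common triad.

Triads in F major: F (I), Gm (ii), Am (iii), B♭ (IV), C (V), Dm (vi), Edim (vii°).
Triads in B♭ minor (harmonic minor): B♭m (i), Cdim (ii°), D♭aug (III+), E♭m (iv), F (V), G♭ (VI), Adim (vii°).
Shared triads with their functions: F (I in F major, V in B♭ minor).

F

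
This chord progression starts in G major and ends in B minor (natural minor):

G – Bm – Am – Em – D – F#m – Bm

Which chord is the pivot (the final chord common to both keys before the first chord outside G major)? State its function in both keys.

Chords diatonic to G major: G, Am, Bm, C, D, Em, F#dim.
Reading the progression, the first chord not in that set is F#m, so the modulation leaves G major there.
The chord immediately before F#m is D, which is diatonic to both keys: V in G major and III in B minor.

D — V in G major, III in B minor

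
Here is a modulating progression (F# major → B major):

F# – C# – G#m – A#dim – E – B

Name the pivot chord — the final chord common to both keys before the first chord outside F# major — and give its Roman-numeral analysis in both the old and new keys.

G#m — ii in F# major, vi in B major

Chords diatonic to F# major: F#, G#m, A#m, B, C#, D#m, E#dim.
Reading the progression, the first chord not in that set is A#dim, so the modulation leaves F# major there.
The chord immediately before A#dim is G#m, which is diatonic to both keys: ii in F# major and vi in B major.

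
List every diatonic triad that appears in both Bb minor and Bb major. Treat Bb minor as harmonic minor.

Triads in Bb minor (harmonic minor): Bbm (i), Cdim (ii°), Dbaug (III+), Ebm (iv), F (V), Gb (VI), Adim (vii°).
Triads in Bb major: Bb (I), Cm (ii), Dm (iii), Eb (IV), F (V), Gm (vi), Adim (vii°).
Shared triads with their functions: F (V in Bb minor, V in Bb major); Adim (vii° in Bb minor, vii° in Bb major).

F, Adim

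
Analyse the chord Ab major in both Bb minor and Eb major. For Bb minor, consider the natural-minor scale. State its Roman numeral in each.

VII in Bb minor; IV in Eb major

The scale of Bb minor (natural minor) is Bb C Db Eb F Gb Ab; Ab is degree 7, and the triad built there (Ab-C-Eb) is major, so it is VII.
The scale of Eb major is Eb F G Ab Bb C D; Ab is degree 4, and the triad built there (Ab-C-Eb) is major, so it is IV.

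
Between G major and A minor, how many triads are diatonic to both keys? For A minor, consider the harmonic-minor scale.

1

Diatonic triads of G major: G major (I), A minor (ii), B minor (iii), C major (IV), D major (V), E minor (vi), F# diminished (vii°).
Diatonic triads of A minor (harmonic minor): A minor (i), B diminished (ii°), C augmented (III+), D minor (iv), E major (V), F major (VI), G# diminished (vii°).
Matching root and quality in both lists: A minor.
That gives 1 common triad.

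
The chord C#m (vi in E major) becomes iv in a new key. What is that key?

G# minor

The numeral iv denotes a minor triad on scale degree 4. With C# on degree 4, the tonic of the new key is G#.
Degree 4 carries a minor triad in minor keys, so the destination is G# minor.
Check: the diatonic triads of G# minor (natural minor) are G#m (i), A#dim (ii°), B (III), C#m (iv), D#m (v), E (VI), F# (VII) — C#m is indeed iv.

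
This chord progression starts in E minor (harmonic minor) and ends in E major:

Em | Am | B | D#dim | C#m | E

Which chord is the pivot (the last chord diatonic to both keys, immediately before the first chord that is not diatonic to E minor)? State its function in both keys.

D#dim — vii° in E minor, vii° in E major

Chords diatonic to E minor: Em, F#dim, Gaug, Am, B, C, D#dim.
Reading the progression, the first chord not in that set is C#m, so the modulation leaves E minor there.
The chord immediately before C#m is D#dim, which is diatonic to both keys: vii° in E minor and vii° in E major.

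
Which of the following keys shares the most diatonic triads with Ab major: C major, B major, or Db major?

Db major

Triads of Ab major: Ab (I), Bbm (ii), Cm (iii), Db (IV), Eb (V), Fm (vi), Gdim (vii°).
C major shares 0: none.
B major shares 0: none.
Db major shares 4: Ab, Bbm, Db, Fm.
The most common triads (4) are shared with Db major.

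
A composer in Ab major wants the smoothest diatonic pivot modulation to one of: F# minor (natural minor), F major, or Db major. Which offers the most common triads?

Db major

Triads of Ab major: Ab (I), Bbm (ii), Cm (iii), Db (IV), Eb (V), Fm (vi), Gdim (vii°).
F# minor (natural minor) shares 0: none.
F major shares 0: none.
Db major shares 4: Ab, Bbm, Db, Fm.
The most common triads (4) are shared with Db major.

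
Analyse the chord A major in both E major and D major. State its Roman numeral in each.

The scale of E major is E F♯ G♯ A B C♯ D♯; A is degree 4, and the triad built there (A-C♯-E) is major, so it is IV.
The scale of D major is D E F♯ G A B C♯; A is degree 5, and the triad built there (A-C♯-E) is major, so it is V.

IV in E major; V in D major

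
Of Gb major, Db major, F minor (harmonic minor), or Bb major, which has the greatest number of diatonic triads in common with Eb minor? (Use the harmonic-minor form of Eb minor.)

Gb major

Triads of Eb minor (harmonic minor): Ebm (i), Fdim (ii°), Gbaug (III+), Abm (iv), Bb (V), Cb (VI), Ddim (vii°).
Gb major shares 4: Ebm, Fdim, Abm, Cb.
Db major shares 1: Ebm.
F minor (harmonic minor) shares 0: none.
Bb major shares 1: Bb.
The most common triads (4) are shared with Gb major.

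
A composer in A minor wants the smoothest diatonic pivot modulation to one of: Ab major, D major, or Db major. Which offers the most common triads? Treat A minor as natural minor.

Triads of A minor (natural minor): Am (i), Bdim (ii°), C (III), Dm (iv), Em (v), F (VI), G (VII).
Ab major shares 0: none.
D major shares 2: Em, G.
Db major shares 0: none.
The most common triads (2) are shared with D major.

D major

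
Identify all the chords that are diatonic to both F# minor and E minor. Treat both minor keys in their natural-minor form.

Triads in F# minor (natural minor): F#m (i), G#dim (ii°), A (III), Bm (iv), C#m (v), D (VI), E (VII).
Triads in E minor (natural minor): Em (i), F#dim (ii°), G (III), Am (iv), Bm (v), C (VI), D (VII).
Shared triads with their functions: Bm (iv in F# minor, v in E minor); D (VI in F# minor, VII in E minor).

Bm, D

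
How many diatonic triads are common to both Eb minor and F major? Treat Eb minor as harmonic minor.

1

Diatonic triads of Eb minor (harmonic minor): Eb minor (i), F diminished (ii°), Gb augmented (III+), Ab minor (iv), Bb major (V), Cb major (VI), D diminished (vii°).
Diatonic triads of F major: F major (I), G minor (ii), A minor (iii), Bb major (IV), C major (V), D minor (vi), E diminished (vii°).
Matching root and quality in both lists: Bb major.
That gives 1 common triad.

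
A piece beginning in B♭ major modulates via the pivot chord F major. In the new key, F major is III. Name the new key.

The numeral III denotes a major triad on scale degree 3. With F on degree 3, the tonic of the new key is D.
Degree 3 carries a major triad in natural-minor keys, so the destination is D minor.
Check: the diatonic triads of D minor (natural minor) are Dm (i), Edim (ii°), F (III), Gm (iv), Am (v), B♭ (VI), C (VII) — F major is indeed III.

D minor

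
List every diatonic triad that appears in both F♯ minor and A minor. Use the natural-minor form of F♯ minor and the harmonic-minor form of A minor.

G♯dim, E

Triads in F♯ minor (natural minor): F♯ minor (i), G♯ diminished (ii°), A major (III), B minor (iv), C♯ minor (v), D major (VI), E major (VII).
Triads in A minor (harmonic minor): A minor (i), B diminished (ii°), C augmented (III+), D minor (iv), E major (V), F major (VI), G♯ diminished (vii°).
Shared triads with their functions: G♯ diminished (ii° in F♯ minor, vii° in A minor); E major (VII in F♯ minor, V in A minor).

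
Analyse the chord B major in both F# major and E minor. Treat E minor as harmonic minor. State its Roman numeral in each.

IV in F# major; V in E minor

The scale of F# major is F# G# A# B C# D# E#; B is degree 4, and the triad built there (B-D#-F#) is major, so it is IV.
The scale of E minor (harmonic minor) is E F# G A B C D#; B is degree 5, and the triad built there (B-D#-F#) is major, so it is V.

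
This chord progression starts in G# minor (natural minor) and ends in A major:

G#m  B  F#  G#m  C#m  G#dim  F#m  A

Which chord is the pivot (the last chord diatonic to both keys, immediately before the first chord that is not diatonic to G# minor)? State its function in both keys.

Chords diatonic to G# minor: G#m, A#dim, B, C#m, D#m, E, F#.
Reading the progression, the first chord not in that set is G#dim, so the modulation leaves G# minor there.
The chord immediately before G#dim is C#m, which is diatonic to both keys: iv in G# minor and iii in A major.

C#m — iv in G# minor, iii in A major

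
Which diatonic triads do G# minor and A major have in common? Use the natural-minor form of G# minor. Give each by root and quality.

Triads in G# minor (natural minor): G#m (i), A#dim (ii°), B (III), C#m (iv), D#m (v), E (VI), F# (VII).
Triads in A major: A (I), Bm (ii), C#m (iii), D (IV), E (V), F#m (vi), G#dim (vii°).
Shared triads with their functions: C#m (iv in G# minor, iii in A major); E (VI in G# minor, V in A major).

C#m, E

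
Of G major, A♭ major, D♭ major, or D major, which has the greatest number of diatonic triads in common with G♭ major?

Triads of G♭ major: G♭ major (I), A♭ minor (ii), B♭ minor (iii), C♭ major (IV), D♭ major (V), E♭ minor (vi), F diminished (vii°).
G major shares 0: none.
A♭ major shares 2: B♭m, D♭.
D♭ major shares 4: G♭, B♭m, D♭, E♭m.
D major shares 0: none.
The most common triads (4) are shared with D♭ major.

D♭ major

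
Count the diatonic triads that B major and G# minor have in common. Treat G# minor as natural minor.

7

Diatonic triads of B major: B (I), C#m (ii), D#m (iii), E (IV), F# (V), G#m (vi), A#dim (vii°).
Diatonic triads of G# minor (natural minor): G#m (i), A#dim (ii°), B (III), C#m (iv), D#m (v), E (VI), F# (VII).
Matching root and quality in both lists: B, C#m, D#m, E, F#, G#m, A#dim.
That gives 7 common triads.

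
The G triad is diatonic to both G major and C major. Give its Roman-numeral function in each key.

The scale of G major is G A B C D E F#; G is degree 1, and the triad built there (G-B-D) is major, so it is I.
The scale of C major is C D E F G A B; G is degree 5, and the triad built there (G-B-D) is major, so it is V.

I in G major; V in C major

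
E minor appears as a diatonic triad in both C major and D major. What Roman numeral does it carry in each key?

The scale of C major is C D E F G A B; E is degree 3, and the triad built there (E-G-B) is minor, so it is iii.
The scale of D major is D E F# G A B C#; E is degree 2, and the triad built there (E-G-B) is minor, so it is ii.

iii in C major; ii in D major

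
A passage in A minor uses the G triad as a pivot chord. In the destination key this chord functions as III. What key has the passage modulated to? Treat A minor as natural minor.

The numeral III denotes a major triad on scale degree 3. With G on degree 3, the tonic of the new key is E.
Degree 3 carries a major triad in natural-minor keys, so the destination is E minor.
Check: the diatonic triads of E minor (natural minor) are Em (i), F#dim (ii°), G (III), Am (iv), Bm (v), C (VI), D (VII) — G is indeed III.

E minor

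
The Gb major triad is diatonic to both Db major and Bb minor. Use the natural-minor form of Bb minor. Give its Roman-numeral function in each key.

The scale of Db major is Db Eb F Gb Ab Bb C; Gb is degree 4, and the triad built there (Gb-Bb-Db) is major, so it is IV.
The scale of Bb minor (natural minor) is Bb C Db Eb F Gb Ab; Gb is degree 6, and the triad built there (Gb-Bb-Db) is major, so it is VI.

IV in Db major; VI in Bb minor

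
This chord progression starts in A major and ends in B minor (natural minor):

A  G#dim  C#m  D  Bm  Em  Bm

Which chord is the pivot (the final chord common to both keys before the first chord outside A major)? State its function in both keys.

Bm — ii in A major, i in B minor

Chords diatonic to A major: A, Bm, C#m, D, E, F#m, G#dim.
Reading the progression, the first chord not in that set is Em, so the modulation leaves A major there.
The chord immediately before Em is Bm, which is diatonic to both keys: ii in A major and i in B minor.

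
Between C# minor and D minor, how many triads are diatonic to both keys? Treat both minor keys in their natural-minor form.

Diatonic triads of C# minor (natural minor): C#m (i), D#dim (ii°), E (III), F#m (iv), G#m (v), A (VI), B (VII).
Diatonic triads of D minor (natural minor): Dm (i), Edim (ii°), F (III), Gm (iv), Am (v), Bb (VI), C (VII).
No triad has the same root and quality in both keys.

0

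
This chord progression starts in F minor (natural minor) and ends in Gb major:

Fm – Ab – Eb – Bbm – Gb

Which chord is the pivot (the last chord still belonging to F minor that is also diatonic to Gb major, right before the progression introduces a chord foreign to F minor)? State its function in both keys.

Chords diatonic to F minor: Fm, Gdim, Ab, Bbm, Cm, Db, Eb.
Reading the progression, the first chord not in that set is Gb, so the modulation leaves F minor there.
The chord immediately before Gb is Bbm, which is diatonic to both keys: iv in F minor and iii in Gb major.

Bbm — iv in F minor, iii in Gb major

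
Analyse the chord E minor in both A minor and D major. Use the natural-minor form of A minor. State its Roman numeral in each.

The scale of A minor (natural minor) is A B C D E F G; E is degree 5, and the triad built there (E-G-B) is minor, so it is v.
The scale of D major is D E F# G A B C#; E is degree 2, and the triad built there (E-G-B) is minor, so it is ii.

v in A minor; ii in D major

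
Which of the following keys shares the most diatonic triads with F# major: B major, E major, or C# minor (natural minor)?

B major

Triads of F# major: F# (I), G#m (ii), A#m (iii), B (IV), C# (V), D#m (vi), E#dim (vii°).
B major shares 4: F#, G#m, B, D#m.
E major shares 2: G#m, B.
C# minor (natural minor) shares 2: G#m, B.
The most common triads (4) are shared with B major.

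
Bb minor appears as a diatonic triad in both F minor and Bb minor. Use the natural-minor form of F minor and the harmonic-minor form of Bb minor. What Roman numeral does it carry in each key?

iv in F minor; i in Bb minor

The scale of F minor (natural minor) is F G Ab Bb C Db Eb; Bb is degree 4, and the triad built there (Bb-Db-F) is minor, so it is iv.
The scale of Bb minor (harmonic minor) is Bb C Db Eb F Gb A; Bb is degree 1, and the triad built there (Bb-Db-F) is minor, so it is i.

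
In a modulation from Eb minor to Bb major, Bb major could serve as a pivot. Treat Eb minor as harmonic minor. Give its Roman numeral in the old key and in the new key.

The scale of Eb minor (harmonic minor) is Eb F Gb Ab Bb Cb D; Bb is degree 5, and the triad built there (Bb-D-F) is major, so it is V.
The scale of Bb major is Bb C D Eb F G A; Bb is degree 1, and the triad built there (Bb-D-F) is major, so it is I.

V in Eb minor; I in Bb major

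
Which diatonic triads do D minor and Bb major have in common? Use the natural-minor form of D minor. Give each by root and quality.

Dm, F, Gm, Bb

Triads in D minor (natural minor): D minor (i), E diminished (ii°), F major (III), G minor (iv), A minor (v), Bb major (VI), C major (VII).
Triads in Bb major: Bb major (I), C minor (ii), D minor (iii), Eb major (IV), F major (V), G minor (vi), A diminished (vii°).
Shared triads with their functions: D minor (i in D minor, iii in Bb major); F major (III in D minor, V in Bb major); G minor (iv in D minor, vi in Bb major); Bb major (VI in D minor, I in Bb major).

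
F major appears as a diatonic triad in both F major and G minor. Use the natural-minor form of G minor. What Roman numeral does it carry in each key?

I in F major; VII in G minor

The scale of F major is F G A Bb C D E; F is degree 1, and the triad built there (F-A-C) is major, so it is I.
The scale of G minor (natural minor) is G A Bb C D Eb F; F is degree 7, and the triad built there (F-A-C) is major, so it is VII.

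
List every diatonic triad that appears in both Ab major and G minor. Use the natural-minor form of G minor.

Cm, Eb

Triads in Ab major: Ab (I), Bbm (ii), Cm (iii), Db (IV), Eb (V), Fm (vi), Gdim (vii°).
Triads in G minor (natural minor): Gm (i), Adim (ii°), Bb (III), Cm (iv), Dm (v), Eb (VI), F (VII).
Shared triads with their functions: Cm (iii in Ab major, iv in G minor); Eb (V in Ab major, VI in G minor).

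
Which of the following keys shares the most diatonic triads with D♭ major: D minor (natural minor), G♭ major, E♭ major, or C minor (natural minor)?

G♭ major

Triads of D♭ major: D♭ major (I), E♭ minor (ii), F minor (iii), G♭ major (IV), A♭ major (V), B♭ minor (vi), C diminished (vii°).
D minor (natural minor) shares 0: none.
G♭ major shares 4: D♭, E♭m, G♭, B♭m.
E♭ major shares 2: Fm, A♭.
C minor (natural minor) shares 2: Fm, A♭.
The most common triads (4) are shared with G♭ major.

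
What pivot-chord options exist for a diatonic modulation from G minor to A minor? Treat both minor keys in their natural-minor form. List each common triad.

Dm, F

Triads in G minor (natural minor): Gm (i), Adim (ii°), Bb (III), Cm (iv), Dm (v), Eb (VI), F (VII).
Triads in A minor (natural minor): Am (i), Bdim (ii°), C (III), Dm (iv), Em (v), F (VI), G (VII).
Shared triads with their functions: Dm (v in G minor, iv in A minor); F (VII in G minor, VI in A minor).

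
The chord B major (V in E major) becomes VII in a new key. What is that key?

The numeral VII denotes a major triad on scale degree 7. With B on degree 7, the tonic of the new key is C#.
Degree 7 carries a major triad in natural-minor keys, so the destination is C# minor.
Check: the diatonic triads of C# minor (natural minor) are C#m (i), D#dim (ii°), E (III), F#m (iv), G#m (v), A (VI), B (VII) — B major is indeed VII.

C# minor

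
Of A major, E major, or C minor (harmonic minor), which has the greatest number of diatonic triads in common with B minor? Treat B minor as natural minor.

A major

Triads of B minor (natural minor): B minor (i), C# diminished (ii°), D major (III), E minor (iv), F# minor (v), G major (VI), A major (VII).
A major shares 4: Bm, D, F#m, A.
E major shares 2: F#m, A.
C minor (harmonic minor) shares 1: G.
The most common triads (4) are shared with A major.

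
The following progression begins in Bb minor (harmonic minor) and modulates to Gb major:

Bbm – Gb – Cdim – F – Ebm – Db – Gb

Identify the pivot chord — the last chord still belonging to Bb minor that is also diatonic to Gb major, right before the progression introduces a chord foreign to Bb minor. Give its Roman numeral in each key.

Chords diatonic to Bb minor: Bbm, Cdim, Dbaug, Ebm, F, Gb, Adim.
Reading the progression, the first chord not in that set is Db, so the modulation leaves Bb minor there.
The chord immediately before Db is Ebm, which is diatonic to both keys: iv in Bb minor and vi in Gb major.

Ebm — iv in Bb minor, vi in Gb major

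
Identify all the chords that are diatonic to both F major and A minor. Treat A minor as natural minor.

Triads in F major: F major (I), G minor (ii), A minor (iii), Bb major (IV), C major (V), D minor (vi), E diminished (vii°).
Triads in A minor (natural minor): A minor (i), B diminished (ii°), C major (III), D minor (iv), E minor (v), F major (VI), G major (VII).
Shared triads with their functions: F major (I in F major, VI in A minor); A minor (iii in F major, i in A minor); C major (V in F major, III in A minor); D minor (vi in F major, iv in A minor).

F, Am, C, Dm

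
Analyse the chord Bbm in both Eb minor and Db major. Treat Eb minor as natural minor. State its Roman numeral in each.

The scale of Eb minor (natural minor) is Eb F Gb Ab Bb Cb Db; Bb is degree 5, and the triad built there (Bb-Db-F) is minor, so it is v.
The scale of Db major is Db Eb F Gb Ab Bb C; Bb is degree 6, and the triad built there (Bb-Db-F) is minor, so it is vi.

v in Eb minor; vi in Db major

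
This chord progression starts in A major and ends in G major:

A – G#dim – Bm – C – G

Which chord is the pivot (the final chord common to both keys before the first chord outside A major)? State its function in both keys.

Bm — ii in A major, iii in G major

Chords diatonic to A major: A, Bm, C#m, D, E, F#m, G#dim.
Reading the progression, the first chord not in that set is C, so the modulation leaves A major there.
The chord immediately before C is Bm, which is diatonic to both keys: ii in A major and iii in G major.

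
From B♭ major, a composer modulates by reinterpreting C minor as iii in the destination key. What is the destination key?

A♭ major

The numeral iii denotes a minor triad on scale degree 3. With C on degree 3, the tonic of the new key is A♭.
Degree 3 carries a minor triad in major keys, so the destination is A♭ major.
Check: the diatonic triads of A♭ major are A♭ (I), B♭m (ii), Cm (iii), D♭ (IV), E♭ (V), Fm (vi), Gdim (vii°) — C minor is indeed iii.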